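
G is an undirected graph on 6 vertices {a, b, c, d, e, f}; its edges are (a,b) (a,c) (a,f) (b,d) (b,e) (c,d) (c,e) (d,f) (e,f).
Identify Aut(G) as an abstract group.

(S_3 × S_3) ⋊ Z_2

G is 3-regular and bipartite with parts {a, d, e} and {b, c, f} (each part is independent and every cross-pair is an edge), so G = K_{3,3}. Each part can be permuted independently (S_3 × S_3) and the two equal-size parts can also be swapped, giving (S_3 × S_3) ⋊ Z_2 of order 2·(3!)² = 72.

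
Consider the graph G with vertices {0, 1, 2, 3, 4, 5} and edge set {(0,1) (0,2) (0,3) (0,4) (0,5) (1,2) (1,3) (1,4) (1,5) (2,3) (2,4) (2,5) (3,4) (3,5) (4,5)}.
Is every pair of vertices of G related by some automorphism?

All 6 vertices are pairwise adjacent: G = K_6. Every bijection on the vertex set is an automorphism of K_6; hence Aut(K_6) ≅ S_6, order 720. This group acts transitively on the 6 vertices.

Yes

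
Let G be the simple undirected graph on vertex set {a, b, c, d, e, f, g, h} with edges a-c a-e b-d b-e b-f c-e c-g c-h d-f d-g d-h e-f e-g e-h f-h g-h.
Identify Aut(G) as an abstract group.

{e}

Degrees alone do not determine every vertex (e.g. c and d both have degree 4), but their neighbour-degree multisets differ: N(c) has degrees [2, 4, 5, 6] while N(d) has degrees [3, 4, 4, 5]. Repeating this refinement separates all vertices, so the only automorphism is the identity.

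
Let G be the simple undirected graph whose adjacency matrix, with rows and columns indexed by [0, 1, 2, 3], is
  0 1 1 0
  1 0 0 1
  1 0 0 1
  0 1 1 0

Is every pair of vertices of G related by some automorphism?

Yes

G is 2-regular and bipartite on 2^2 = 4 vertices with girth 4; it is the hypercube graph Q_2. The symmetry group of the 2-cube is the hyperoctahedral group B_2 = Z_2 ≀ S_2, of order 2^2·2! = 8. Under this action every vertex can be carried to every other, so G is vertex-transitive.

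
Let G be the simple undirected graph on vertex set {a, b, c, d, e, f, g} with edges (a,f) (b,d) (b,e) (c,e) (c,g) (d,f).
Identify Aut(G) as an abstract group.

The degree sequence is [1, 2, 2, 2, 2, 2, 1]; the two degree-1 vertices a and g are the ends of a path, so G = P_7. The only nontrivial automorphism of a path is the end-to-end reflection, so Aut(G) ≅ Z_2.

Z_2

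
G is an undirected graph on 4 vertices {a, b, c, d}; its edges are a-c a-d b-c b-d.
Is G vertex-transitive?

Yes

G is 2-regular and bipartite on 2^2 = 4 vertices with girth 4; it is the hypercube graph Q_2. Aut(Q_2) consists of the signed permutations of the 2 coordinate axes: 2! permutations times 2^2 sign flips, so |Aut| = 2^2·2! = 8. Under this action every vertex can be carried to every other, so G is vertex-transitive.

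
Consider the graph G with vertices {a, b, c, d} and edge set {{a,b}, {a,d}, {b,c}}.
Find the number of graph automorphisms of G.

2

The degree sequence is [2, 2, 1, 1]; the two degree-1 vertices c and d are the ends of a path, so G = P_4. The only nontrivial automorphism of a path is the end-to-end reflection, so Aut(G) ≅ Z_2.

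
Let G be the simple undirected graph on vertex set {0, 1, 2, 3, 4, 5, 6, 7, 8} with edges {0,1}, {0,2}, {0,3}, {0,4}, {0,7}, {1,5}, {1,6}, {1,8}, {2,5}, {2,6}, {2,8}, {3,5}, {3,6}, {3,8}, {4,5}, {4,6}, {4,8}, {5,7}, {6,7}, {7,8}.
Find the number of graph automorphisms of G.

The vertices split by degree into {0, 5, 6, 8} (degree 5) and {1, 2, 3, 4, 7} (degree 4); every edge runs between the two parts, so G is the complete bipartite graph K_{4,5}. Automorphisms preserve the bipartition setwise (since the parts differ in size) and act as S_5 × S_4 within it; |Aut| = 2880.

2880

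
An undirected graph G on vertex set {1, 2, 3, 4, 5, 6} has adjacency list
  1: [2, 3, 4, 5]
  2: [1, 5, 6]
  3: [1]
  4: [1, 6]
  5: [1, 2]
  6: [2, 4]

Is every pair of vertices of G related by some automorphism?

No

Vertex 1 is the only vertex of degree 4, so every automorphism fixes it; G is not vertex-transitive.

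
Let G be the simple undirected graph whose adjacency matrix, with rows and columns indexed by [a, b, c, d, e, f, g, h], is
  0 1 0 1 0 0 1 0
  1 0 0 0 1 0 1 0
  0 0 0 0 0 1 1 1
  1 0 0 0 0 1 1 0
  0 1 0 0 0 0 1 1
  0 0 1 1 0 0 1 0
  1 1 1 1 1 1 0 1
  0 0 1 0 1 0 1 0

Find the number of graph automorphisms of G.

Vertex g is the unique vertex of degree 7; the remaining 7 vertices each have degree 3 and induce a cycle, so G is the wheel on 8 vertices with hub g. Every automorphism fixes the hub and acts on the rim 7-cycle, so Aut(G) ≅ Aut(C_7) = D_7 of order 14.

14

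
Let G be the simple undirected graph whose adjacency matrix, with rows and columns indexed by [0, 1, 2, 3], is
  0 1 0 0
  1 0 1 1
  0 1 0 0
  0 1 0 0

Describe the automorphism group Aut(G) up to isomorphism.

S_3

Vertex 1 has degree 3 and every other vertex has degree 1, so G is the star K_{1,3} with centre 1. Any automorphism fixes the centre and permutes the 3 leaves freely, so Aut(G) ≅ S_3 of order 3! = 6.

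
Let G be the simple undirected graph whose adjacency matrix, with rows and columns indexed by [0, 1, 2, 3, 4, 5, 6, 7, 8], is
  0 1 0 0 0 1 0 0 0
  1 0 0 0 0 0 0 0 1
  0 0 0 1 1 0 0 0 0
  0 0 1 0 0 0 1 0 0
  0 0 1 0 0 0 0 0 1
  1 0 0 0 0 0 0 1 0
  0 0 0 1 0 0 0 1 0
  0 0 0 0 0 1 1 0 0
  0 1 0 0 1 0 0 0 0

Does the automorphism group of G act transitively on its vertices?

G is 2-regular and connected on 9 vertices, i.e. the cycle C_9. C_9 has 9 rotations and 9 reflections, so Aut(C_9) ≅ D_9 of order 18. This group acts transitively on the 9 vertices.

Yes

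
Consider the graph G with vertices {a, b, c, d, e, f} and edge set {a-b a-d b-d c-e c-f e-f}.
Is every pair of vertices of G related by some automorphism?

G has two connected components, {a, b, d} and {c, e, f}; each is 2-regular, so G = C_3 ⊔ C_3. Aut of a disjoint union of two copies of C_3 is the wreath product D_3 ≀ Z_2, of order 2·6² = 72. This group acts transitively on the 6 vertices.

Yes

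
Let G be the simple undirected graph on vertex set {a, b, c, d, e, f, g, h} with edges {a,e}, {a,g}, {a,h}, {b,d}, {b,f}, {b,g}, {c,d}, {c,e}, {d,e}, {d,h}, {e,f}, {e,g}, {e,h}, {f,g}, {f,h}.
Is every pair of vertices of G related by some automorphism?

No

Vertex c is the only vertex of degree 2, so every automorphism fixes it; G is not vertex-transitive.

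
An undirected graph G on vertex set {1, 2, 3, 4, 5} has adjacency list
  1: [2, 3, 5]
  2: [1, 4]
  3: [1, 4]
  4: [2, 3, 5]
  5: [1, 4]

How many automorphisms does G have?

The vertices split by degree into {1, 4} (degree 3) and {2, 3, 5} (degree 2); every edge runs between the two parts, so G is the complete bipartite graph K_{2,3}. Automorphisms preserve the bipartition setwise (since the parts differ in size) and act as S_2 × S_3 within it; |Aut| = 12.

12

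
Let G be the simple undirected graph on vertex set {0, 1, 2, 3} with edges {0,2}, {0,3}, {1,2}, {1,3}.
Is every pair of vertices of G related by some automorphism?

G is 2-regular and bipartite on 2^2 = 4 vertices with girth 4; it is the hypercube graph Q_2. Aut(Q_2) consists of the signed permutations of the 2 coordinate axes: 2! permutations times 2^2 sign flips, so |Aut| = 2^2·2! = 8. Under this action every vertex can be carried to every other, so G is vertex-transitive.

Yes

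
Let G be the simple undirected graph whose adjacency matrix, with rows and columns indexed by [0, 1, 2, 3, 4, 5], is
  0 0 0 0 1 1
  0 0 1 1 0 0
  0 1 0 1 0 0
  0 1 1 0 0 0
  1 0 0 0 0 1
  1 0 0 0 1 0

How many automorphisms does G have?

G has two connected components, {1, 2, 3} and {0, 4, 5}; each is 2-regular, so G = C_3 ⊔ C_3. Aut of a disjoint union of two copies of C_3 is the wreath product D_3 ≀ Z_2, of order 2·6² = 72.

72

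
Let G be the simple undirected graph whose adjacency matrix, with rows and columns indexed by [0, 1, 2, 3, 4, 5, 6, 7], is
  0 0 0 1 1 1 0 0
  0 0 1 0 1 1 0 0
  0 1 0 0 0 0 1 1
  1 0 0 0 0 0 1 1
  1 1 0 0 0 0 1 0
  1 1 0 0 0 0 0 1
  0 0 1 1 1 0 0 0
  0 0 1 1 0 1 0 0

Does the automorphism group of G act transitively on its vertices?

G is 3-regular and bipartite on 2^3 = 8 vertices with girth 4; it is the hypercube graph Q_3. The symmetry group of the 3-cube is the hyperoctahedral group B_3 = Z_2 ≀ S_3, of order 2^3·3! = 48. Under this action every vertex can be carried to every other, so G is vertex-transitive.

Yes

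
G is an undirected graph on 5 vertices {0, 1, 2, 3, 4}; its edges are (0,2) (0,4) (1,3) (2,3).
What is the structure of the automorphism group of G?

the cyclic group of order 2

The degree sequence is [2, 1, 2, 2, 1]; the two degree-1 vertices 1 and 4 are the ends of a path, so G = P_5. A path has exactly one nontrivial symmetry — reversal — giving Aut(G) of order 2.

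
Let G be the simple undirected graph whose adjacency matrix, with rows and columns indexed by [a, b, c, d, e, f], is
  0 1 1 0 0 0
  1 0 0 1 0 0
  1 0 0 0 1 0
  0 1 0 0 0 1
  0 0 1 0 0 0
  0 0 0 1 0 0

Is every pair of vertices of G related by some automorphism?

Automorphisms preserve degree, but G has vertices of degree 1 and vertices of degree 2; no automorphism maps one to the other, so G is not vertex-transitive.

No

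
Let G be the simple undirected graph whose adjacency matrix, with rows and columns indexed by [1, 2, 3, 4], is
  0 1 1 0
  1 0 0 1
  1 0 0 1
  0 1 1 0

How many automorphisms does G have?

8

G is 2-regular and connected on 4 vertices, i.e. the cycle C_4. The automorphisms of the 4-cycle are exactly the symmetries of a regular 4-gon: the dihedral group D_4, |D_4| = 8.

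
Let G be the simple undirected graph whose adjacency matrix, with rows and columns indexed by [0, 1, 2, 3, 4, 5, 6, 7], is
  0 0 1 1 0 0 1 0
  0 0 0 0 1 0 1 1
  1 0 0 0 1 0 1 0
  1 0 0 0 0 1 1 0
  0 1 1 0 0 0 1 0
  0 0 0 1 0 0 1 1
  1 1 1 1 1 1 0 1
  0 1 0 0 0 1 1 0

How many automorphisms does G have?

14

Vertex 6 is the unique vertex of degree 7; the remaining 7 vertices each have degree 3 and induce a cycle, so G is the wheel on 8 vertices with hub 6. Every automorphism fixes the hub and acts on the rim 7-cycle, so Aut(G) ≅ Aut(C_7) = D_7 of order 14.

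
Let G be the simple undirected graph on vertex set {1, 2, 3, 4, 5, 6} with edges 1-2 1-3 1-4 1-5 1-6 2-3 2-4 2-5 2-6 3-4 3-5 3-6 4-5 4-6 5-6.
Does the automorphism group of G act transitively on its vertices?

Yes

All 6 vertices are pairwise adjacent: G = K_6. Every bijection on the vertex set is an automorphism of K_6; hence Aut(K_6) ≅ S_6, order 720. Under this action every vertex can be carried to every other, so G is vertex-transitive.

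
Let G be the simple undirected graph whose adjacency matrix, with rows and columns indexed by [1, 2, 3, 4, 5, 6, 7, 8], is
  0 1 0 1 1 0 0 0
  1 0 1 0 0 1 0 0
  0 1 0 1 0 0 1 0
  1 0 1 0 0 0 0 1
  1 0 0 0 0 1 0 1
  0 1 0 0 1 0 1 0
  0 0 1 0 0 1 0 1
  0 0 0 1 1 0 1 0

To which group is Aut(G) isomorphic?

Z_2^3 ⋊ S_3

G is 3-regular and bipartite on 2^3 = 8 vertices with girth 4; it is the hypercube graph Q_3. Aut(Q_3) consists of the signed permutations of the 3 coordinate axes: 3! permutations times 2^3 sign flips, so |Aut| = 2^3·3! = 48.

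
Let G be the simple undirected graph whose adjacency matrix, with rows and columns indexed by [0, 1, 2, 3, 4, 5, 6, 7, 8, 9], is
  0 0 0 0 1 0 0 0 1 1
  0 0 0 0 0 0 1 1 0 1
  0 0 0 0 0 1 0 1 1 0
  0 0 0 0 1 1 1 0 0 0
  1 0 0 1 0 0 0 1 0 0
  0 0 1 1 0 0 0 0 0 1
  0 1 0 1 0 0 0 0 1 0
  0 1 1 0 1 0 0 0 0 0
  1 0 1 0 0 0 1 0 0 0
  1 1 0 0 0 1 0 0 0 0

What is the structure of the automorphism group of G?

G is 3-regular on 10 vertices with no triangles and no 4-cycles (girth 5): this is the Petersen graph. Viewing the Petersen graph as the Kneser graph K(5,2) — vertices are 2-subsets of {1,…,5}, edges join disjoint pairs — its automorphisms are exactly the permutations of the 5-element set, so Aut ≅ S_5 of order 120.

S_5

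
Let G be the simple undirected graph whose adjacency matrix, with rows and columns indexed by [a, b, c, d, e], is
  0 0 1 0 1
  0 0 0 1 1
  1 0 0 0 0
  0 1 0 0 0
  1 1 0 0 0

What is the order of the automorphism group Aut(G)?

2

The degree sequence is [2, 2, 1, 1, 2]; the two degree-1 vertices c and d are the ends of a path, so G = P_5. The only nontrivial automorphism of a path is the end-to-end reflection, so Aut(G) ≅ Z_2.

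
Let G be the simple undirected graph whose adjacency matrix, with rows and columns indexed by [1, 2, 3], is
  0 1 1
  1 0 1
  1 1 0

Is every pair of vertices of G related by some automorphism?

Yes

All 3 vertices are pairwise adjacent: G = K_3. Every bijection on the vertex set is an automorphism of K_3; hence Aut(K_3) ≅ S_3, order 6. This group acts transitively on the 3 vertices.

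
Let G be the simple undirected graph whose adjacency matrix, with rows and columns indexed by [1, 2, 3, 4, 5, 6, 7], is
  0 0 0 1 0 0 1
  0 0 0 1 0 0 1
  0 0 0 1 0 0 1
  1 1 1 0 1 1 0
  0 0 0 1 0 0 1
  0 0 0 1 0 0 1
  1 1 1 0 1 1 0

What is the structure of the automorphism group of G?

S_2 × S_5

The vertices split by degree into {4, 7} (degree 5) and {1, 2, 3, 5, 6} (degree 2); every edge runs between the two parts, so G is the complete bipartite graph K_{2,5}. Automorphisms preserve the bipartition setwise (since the parts differ in size) and act as S_2 × S_5 within it; |Aut| = 240.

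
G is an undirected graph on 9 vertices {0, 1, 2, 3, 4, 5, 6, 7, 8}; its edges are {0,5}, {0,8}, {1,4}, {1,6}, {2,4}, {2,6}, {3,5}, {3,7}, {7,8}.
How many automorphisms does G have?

80

G has two connected components, {0, 3, 5, 7, 8} and {1, 2, 4, 6}; each is 2-regular, so G = C_5 ⊔ C_4. The components are non-isomorphic (different sizes), so Aut(G) = Aut(C_4) × Aut(C_5) = D_4 × D_5 of order 8·10 = 80.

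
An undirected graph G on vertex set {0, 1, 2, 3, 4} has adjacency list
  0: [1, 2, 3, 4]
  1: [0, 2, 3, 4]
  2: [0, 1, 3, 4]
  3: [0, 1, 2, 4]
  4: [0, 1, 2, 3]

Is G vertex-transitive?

All 5 vertices are pairwise adjacent: G = K_5. Every bijection on the vertex set is an automorphism of K_5; hence Aut(K_5) ≅ S_5, order 120. Under this action every vertex can be carried to every other, so G is vertex-transitive.

Yes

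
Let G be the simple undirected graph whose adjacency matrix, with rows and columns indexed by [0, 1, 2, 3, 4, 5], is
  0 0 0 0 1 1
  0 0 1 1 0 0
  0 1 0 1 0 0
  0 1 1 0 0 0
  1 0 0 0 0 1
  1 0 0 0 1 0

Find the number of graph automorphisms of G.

72

G has two connected components, {0, 4, 5} and {1, 2, 3}; each is 2-regular, so G = C_3 ⊔ C_3. Aut of a disjoint union of two copies of C_3 is the wreath product D_3 ≀ Z_2, of order 2·6² = 72.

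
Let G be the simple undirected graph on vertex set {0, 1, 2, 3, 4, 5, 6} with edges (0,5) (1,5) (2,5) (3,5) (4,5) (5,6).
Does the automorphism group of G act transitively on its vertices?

Vertex 5 is the only vertex of degree 6, so every automorphism fixes it; G is not vertex-transitive.

No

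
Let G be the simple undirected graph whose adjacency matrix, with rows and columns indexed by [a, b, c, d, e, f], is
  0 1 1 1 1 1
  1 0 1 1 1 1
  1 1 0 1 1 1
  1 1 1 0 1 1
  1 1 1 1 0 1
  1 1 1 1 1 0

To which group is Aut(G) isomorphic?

Every vertex has degree 5, so G is the complete graph K_6. Any permutation of the 6 vertices preserves K_6, so Aut(K_6) = S_6 of order 6! = 720.

S_6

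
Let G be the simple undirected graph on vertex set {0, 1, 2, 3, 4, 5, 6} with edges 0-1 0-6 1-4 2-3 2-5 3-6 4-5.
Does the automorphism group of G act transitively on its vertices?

Yes

G is 2-regular and connected on 7 vertices, i.e. the cycle C_7. The automorphisms of the 7-cycle are exactly the symmetries of a regular 7-gon: the dihedral group D_7, |D_7| = 14. Under this action every vertex can be carried to every other, so G is vertex-transitive.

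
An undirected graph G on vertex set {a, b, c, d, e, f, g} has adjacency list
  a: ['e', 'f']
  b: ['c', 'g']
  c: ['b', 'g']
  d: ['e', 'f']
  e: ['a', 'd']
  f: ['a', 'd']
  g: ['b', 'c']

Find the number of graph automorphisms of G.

48

G has two connected components, {a, d, e, f} and {b, c, g}; each is 2-regular, so G = C_4 ⊔ C_3. The components are non-isomorphic (different sizes), so Aut(G) = Aut(C_3) × Aut(C_4) = D_3 × D_4 of order 6·8 = 48.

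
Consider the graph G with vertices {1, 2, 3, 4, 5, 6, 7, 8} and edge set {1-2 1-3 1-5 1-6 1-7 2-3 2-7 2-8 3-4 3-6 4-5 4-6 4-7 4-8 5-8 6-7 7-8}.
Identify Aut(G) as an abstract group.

{e}

The degree sequence is [5, 4, 4, 5, 3, 4, 5, 4]. Checking the degree-preserving permutations of the vertex set shows that none except the identity preserves every edge, so Aut(G) is trivial.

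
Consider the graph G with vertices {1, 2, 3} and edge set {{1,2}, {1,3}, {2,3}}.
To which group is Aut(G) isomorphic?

the symmetric group on 3 letters

All 3 vertices are pairwise adjacent: G = K_3. Every bijection on the vertex set is an automorphism of K_3; hence Aut(K_3) ≅ S_3, order 6.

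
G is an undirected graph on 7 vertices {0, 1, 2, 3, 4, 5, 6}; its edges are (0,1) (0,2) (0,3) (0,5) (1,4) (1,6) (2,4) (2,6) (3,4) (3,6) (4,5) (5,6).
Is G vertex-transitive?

No

Automorphisms preserve degree, but G has vertices of degree 3 and vertices of degree 4; no automorphism maps one to the other, so G is not vertex-transitive.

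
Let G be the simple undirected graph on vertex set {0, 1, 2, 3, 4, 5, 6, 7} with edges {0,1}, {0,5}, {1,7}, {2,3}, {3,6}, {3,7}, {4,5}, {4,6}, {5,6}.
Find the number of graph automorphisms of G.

1

The degree sequence is [2, 2, 1, 3, 2, 3, 3, 2]. Checking the degree-preserving permutations of the vertex set shows that none except the identity preserves every edge, so Aut(G) is trivial.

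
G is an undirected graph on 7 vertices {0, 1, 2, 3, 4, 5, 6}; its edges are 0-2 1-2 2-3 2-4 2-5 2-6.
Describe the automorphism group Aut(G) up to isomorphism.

the symmetric group on 6 letters

Vertex 2 has degree 6 and every other vertex has degree 1, so G is the star K_{1,6} with centre 2. Any automorphism fixes the centre and permutes the 6 leaves freely, so Aut(G) ≅ S_6 of order 6! = 720.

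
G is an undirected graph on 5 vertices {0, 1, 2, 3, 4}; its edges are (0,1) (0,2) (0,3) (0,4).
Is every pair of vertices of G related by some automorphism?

No

Vertex 0 is the only vertex of degree 4, so every automorphism fixes it; G is not vertex-transitive.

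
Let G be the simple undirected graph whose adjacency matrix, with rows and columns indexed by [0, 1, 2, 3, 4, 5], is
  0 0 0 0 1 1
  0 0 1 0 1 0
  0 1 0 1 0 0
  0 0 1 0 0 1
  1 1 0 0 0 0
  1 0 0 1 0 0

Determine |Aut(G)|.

12

Every vertex has degree 2 and the graph is connected, so G is the 6-cycle C_6. The automorphisms of the 6-cycle are exactly the symmetries of a regular 6-gon: the dihedral group D_6, |D_6| = 12.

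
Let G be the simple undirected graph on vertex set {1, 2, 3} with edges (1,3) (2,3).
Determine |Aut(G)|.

The degree sequence is [1, 1, 2]; the two degree-1 vertices 1 and 2 are the ends of a path, so G = P_3. A path has exactly one nontrivial symmetry — reversal — giving Aut(G) of order 2.

2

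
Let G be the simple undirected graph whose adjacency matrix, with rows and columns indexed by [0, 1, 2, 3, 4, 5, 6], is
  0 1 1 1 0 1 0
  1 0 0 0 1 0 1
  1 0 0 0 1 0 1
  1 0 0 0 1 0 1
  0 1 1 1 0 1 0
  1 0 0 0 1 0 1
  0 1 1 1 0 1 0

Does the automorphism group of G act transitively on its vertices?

Automorphisms preserve degree, but G has vertices of degree 3 and vertices of degree 4; no automorphism maps one to the other, so G is not vertex-transitive.

No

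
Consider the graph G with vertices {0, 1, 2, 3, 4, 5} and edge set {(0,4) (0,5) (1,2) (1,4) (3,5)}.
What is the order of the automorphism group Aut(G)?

2

The degree sequence is [2, 2, 1, 1, 2, 2]; the two degree-1 vertices 2 and 3 are the ends of a path, so G = P_6. A path has exactly one nontrivial symmetry — reversal — giving Aut(G) of order 2.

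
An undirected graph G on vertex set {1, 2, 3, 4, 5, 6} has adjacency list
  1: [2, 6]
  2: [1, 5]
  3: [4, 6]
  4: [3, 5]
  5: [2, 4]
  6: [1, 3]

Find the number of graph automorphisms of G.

12

Every vertex has degree 2 and the graph is connected, so G is the 6-cycle C_6. C_6 has 6 rotations and 6 reflections, so Aut(C_6) ≅ D_6 of order 12.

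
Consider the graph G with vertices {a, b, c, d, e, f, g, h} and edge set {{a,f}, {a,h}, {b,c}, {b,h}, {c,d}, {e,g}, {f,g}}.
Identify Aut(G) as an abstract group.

Z_2

The degree sequence is [2, 2, 2, 1, 1, 2, 2, 2]; the two degree-1 vertices d and e are the ends of a path, so G = P_8. A path has exactly one nontrivial symmetry — reversal — giving Aut(G) of order 2.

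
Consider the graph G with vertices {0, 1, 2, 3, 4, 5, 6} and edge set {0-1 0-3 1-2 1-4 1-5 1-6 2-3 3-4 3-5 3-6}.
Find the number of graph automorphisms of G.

The vertices split by degree into {1, 3} (degree 5) and {0, 2, 4, 5, 6} (degree 2); every edge runs between the two parts, so G is the complete bipartite graph K_{2,5}. The parts have unequal sizes, so no automorphism swaps them; each part is permuted independently, giving S_2 × S_5 of order 2!·5! = 240.

240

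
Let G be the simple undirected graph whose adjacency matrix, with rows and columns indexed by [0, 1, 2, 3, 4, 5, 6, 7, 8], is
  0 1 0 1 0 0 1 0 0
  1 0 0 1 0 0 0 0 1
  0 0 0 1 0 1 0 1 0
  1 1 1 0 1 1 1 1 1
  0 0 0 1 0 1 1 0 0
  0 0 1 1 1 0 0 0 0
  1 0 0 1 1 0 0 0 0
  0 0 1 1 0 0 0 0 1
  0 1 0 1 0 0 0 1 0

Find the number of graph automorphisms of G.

Vertex 3 is the unique vertex of degree 8; the remaining 8 vertices each have degree 3 and induce a cycle, so G is the wheel on 9 vertices with hub 3. Every automorphism fixes the hub and acts on the rim 8-cycle, so Aut(G) ≅ Aut(C_8) = D_8 of order 16.

16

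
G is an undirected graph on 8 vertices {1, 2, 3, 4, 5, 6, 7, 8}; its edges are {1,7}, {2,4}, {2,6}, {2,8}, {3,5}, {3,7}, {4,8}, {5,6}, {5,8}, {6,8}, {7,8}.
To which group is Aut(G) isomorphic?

The degree sequence is [1, 3, 2, 2, 3, 3, 3, 5]. Checking the degree-preserving permutations of the vertex set shows that none except the identity preserves every edge, so Aut(G) is trivial.

1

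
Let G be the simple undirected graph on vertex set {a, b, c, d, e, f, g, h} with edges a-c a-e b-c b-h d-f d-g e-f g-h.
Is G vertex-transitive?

Yes

G is 2-regular and connected on 8 vertices, i.e. the cycle C_8. C_8 has 8 rotations and 8 reflections, so Aut(C_8) ≅ D_8 of order 16. This group acts transitively on the 8 vertices.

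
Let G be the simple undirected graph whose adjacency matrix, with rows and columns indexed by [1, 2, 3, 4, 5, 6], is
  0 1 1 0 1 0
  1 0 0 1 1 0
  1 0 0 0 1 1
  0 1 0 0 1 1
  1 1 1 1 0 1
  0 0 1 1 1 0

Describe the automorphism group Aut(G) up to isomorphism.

Vertex 5 is the unique vertex of degree 5; the remaining 5 vertices each have degree 3 and induce a cycle, so G is the wheel on 6 vertices with hub 5. With the hub fixed, the remaining symmetry is that of the rim cycle C_5, giving the dihedral group D_5.

the dihedral group of order 10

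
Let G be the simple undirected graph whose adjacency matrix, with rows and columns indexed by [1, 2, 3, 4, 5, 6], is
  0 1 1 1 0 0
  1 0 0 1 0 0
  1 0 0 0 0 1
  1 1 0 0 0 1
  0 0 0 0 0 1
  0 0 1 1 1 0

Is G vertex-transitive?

No

Vertex 5 is the only vertex of degree 1, so every automorphism fixes it; G is not vertex-transitive.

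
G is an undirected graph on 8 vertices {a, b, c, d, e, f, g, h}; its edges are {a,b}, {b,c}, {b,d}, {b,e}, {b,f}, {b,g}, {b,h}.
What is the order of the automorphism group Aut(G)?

Vertex b has degree 7 and every other vertex has degree 1, so G is the star K_{1,7} with centre b. The 7 leaves are pairwise interchangeable while the centre is fixed, giving Aut(G) = S_7.

5040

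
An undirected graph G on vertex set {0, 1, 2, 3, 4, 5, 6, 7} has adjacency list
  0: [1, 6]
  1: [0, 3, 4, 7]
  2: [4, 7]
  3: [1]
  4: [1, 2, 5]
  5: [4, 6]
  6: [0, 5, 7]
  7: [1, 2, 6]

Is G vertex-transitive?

No

Vertex 1 is the only vertex of degree 4, so every automorphism fixes it; G is not vertex-transitive.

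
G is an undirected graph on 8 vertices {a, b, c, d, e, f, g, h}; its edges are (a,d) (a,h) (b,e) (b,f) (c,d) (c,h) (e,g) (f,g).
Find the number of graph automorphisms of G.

G has two connected components, {a, c, d, h} and {b, e, f, g}; each is 2-regular, so G = C_4 ⊔ C_4. With two isomorphic components, Aut(G) = Aut(C_4) ≀ S_2 = (D_4 × D_4) ⋊ Z_2: permute each cycle by D_4, then optionally swap the two cycles. Order 2·(2·4)² = 128.

128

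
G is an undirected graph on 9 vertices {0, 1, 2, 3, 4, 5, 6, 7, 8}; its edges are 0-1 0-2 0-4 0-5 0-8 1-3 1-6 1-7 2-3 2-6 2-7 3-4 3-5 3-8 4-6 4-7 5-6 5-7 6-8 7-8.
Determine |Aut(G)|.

2880

The vertices split by degree into {0, 3, 6, 7} (degree 5) and {1, 2, 4, 5, 8} (degree 4); every edge runs between the two parts, so G is the complete bipartite graph K_{4,5}. Automorphisms preserve the bipartition setwise (since the parts differ in size) and act as S_4 × S_5 within it; |Aut| = 2880.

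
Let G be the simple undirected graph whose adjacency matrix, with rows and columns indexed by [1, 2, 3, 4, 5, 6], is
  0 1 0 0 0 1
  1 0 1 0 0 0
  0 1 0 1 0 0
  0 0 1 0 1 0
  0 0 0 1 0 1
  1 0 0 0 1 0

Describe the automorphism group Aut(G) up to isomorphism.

Every vertex has degree 2 and the graph is connected, so G is the 6-cycle C_6. C_6 has 6 rotations and 6 reflections, so Aut(C_6) ≅ D_6 of order 12.

the dihedral group of order 12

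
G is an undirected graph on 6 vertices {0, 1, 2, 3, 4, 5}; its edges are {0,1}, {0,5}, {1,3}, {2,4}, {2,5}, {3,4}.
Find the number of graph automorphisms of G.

12

Every vertex has degree 2 and the graph is connected, so G is the 6-cycle C_6. C_6 has 6 rotations and 6 reflections, so Aut(C_6) ≅ D_6 of order 12.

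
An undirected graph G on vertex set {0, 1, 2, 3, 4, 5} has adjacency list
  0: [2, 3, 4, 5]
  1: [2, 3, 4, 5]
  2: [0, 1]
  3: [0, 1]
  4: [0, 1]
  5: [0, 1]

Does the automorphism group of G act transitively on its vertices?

Automorphisms preserve degree, but G has vertices of degree 2 and vertices of degree 4; no automorphism maps one to the other, so G is not vertex-transitive.

No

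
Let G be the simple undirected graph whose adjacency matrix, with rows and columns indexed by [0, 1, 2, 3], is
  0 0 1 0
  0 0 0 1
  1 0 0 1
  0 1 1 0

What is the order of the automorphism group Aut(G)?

2

The degree sequence is [1, 1, 2, 2]; the two degree-1 vertices 0 and 1 are the ends of a path, so G = P_4. A path has exactly one nontrivial symmetry — reversal — giving Aut(G) of order 2.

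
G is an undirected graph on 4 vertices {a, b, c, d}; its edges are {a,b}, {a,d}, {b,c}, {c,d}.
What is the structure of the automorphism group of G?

the dihedral group of order 8

G is 2-regular and bipartite on 2^2 = 4 vertices with girth 4; it is the hypercube graph Q_2. Aut(Q_2) consists of the signed permutations of the 2 coordinate axes: 2! permutations times 2^2 sign flips, so |Aut| = 2^2·2! = 8.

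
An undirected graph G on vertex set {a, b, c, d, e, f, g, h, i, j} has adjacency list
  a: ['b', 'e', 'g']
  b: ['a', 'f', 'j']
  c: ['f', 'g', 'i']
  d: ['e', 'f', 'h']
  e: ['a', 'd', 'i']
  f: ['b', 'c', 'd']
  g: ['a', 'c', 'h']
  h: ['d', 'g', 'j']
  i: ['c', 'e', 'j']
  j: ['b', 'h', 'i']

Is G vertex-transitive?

G is 3-regular on 10 vertices with no triangles and no 4-cycles (girth 5): this is the Petersen graph. Viewing the Petersen graph as the Kneser graph K(5,2) — vertices are 2-subsets of {1,…,5}, edges join disjoint pairs — its automorphisms are exactly the permutations of the 5-element set, so Aut ≅ S_5 of order 120. Under this action every vertex can be carried to every other, so G is vertex-transitive.

Yes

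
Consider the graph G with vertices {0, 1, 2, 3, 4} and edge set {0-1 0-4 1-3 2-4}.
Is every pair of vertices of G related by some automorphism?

No

Automorphisms preserve degree, but G has vertices of degree 1 and vertices of degree 2; no automorphism maps one to the other, so G is not vertex-transitive.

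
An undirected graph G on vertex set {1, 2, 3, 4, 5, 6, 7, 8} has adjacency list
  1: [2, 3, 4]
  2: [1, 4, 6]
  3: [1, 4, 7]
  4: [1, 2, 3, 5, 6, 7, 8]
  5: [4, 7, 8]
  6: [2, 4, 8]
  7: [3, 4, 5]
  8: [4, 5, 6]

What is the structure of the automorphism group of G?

D_7

Vertex 4 is the unique vertex of degree 7; the remaining 7 vertices each have degree 3 and induce a cycle, so G is the wheel on 8 vertices with hub 4. With the hub fixed, the remaining symmetry is that of the rim cycle C_7, giving the dihedral group D_7.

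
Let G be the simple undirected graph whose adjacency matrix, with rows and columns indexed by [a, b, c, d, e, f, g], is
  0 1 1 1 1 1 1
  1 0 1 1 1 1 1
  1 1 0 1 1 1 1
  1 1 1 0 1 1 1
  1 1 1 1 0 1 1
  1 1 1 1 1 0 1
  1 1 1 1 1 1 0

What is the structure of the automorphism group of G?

All 7 vertices are pairwise adjacent: G = K_7. Any permutation of the 7 vertices preserves K_7, so Aut(K_7) = S_7 of order 7! = 5040.

the symmetric group on 7 letters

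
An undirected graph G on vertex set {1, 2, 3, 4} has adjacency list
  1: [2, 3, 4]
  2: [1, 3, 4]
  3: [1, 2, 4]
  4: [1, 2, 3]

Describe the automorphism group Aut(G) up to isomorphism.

Every vertex has degree 3, so G is the complete graph K_4. Any permutation of the 4 vertices preserves K_4, so Aut(K_4) = S_4 of order 4! = 24.

S_4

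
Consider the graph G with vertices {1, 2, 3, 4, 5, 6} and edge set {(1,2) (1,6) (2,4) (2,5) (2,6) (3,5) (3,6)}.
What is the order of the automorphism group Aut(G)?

Degrees alone do not determine every vertex (e.g. 1 and 3 both have degree 2), but their neighbour-degree multisets differ: N(1) has degrees [3, 4] while N(3) has degrees [2, 3]. Repeating this refinement separates all vertices, so the only automorphism is the identity.

1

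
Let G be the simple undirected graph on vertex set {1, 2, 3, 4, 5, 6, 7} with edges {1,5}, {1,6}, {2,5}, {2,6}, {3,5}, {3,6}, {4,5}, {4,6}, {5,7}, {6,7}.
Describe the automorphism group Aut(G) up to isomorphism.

S_2 × S_5

The vertices split by degree into {5, 6} (degree 5) and {1, 2, 3, 4, 7} (degree 2); every edge runs between the two parts, so G is the complete bipartite graph K_{2,5}. Automorphisms preserve the bipartition setwise (since the parts differ in size) and act as S_2 × S_5 within it; |Aut| = 240.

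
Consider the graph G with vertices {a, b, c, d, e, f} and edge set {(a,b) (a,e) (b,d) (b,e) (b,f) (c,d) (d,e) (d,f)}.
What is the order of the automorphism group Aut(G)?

1

Degrees alone do not determine every vertex (e.g. a and f both have degree 2), but their neighbour-degree multisets differ: N(a) has degrees [3, 4] while N(f) has degrees [4, 4]. Repeating this refinement separates all vertices, so the only automorphism is the identity.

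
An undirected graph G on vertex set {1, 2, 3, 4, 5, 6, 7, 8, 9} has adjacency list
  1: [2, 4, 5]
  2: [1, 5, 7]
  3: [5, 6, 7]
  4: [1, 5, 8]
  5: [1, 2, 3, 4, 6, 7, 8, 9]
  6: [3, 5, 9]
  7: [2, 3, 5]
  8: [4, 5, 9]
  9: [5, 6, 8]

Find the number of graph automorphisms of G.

16

Vertex 5 is the unique vertex of degree 8; the remaining 8 vertices each have degree 3 and induce a cycle, so G is the wheel on 9 vertices with hub 5. With the hub fixed, the remaining symmetry is that of the rim cycle C_8, giving the dihedral group D_8.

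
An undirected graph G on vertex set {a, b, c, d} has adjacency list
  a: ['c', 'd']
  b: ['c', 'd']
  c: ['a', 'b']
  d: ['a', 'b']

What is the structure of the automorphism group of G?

G is 2-regular and bipartite on 2^2 = 4 vertices with girth 4; it is the hypercube graph Q_2. Aut(Q_2) consists of the signed permutations of the 2 coordinate axes: 2! permutations times 2^2 sign flips, so |Aut| = 2^2·2! = 8.

the hyperoctahedral group B_2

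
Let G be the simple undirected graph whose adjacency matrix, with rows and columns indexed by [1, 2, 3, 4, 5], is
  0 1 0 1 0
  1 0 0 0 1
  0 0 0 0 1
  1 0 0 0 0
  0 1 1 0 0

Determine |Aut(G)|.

2

The degree sequence is [2, 2, 1, 1, 2]; the two degree-1 vertices 3 and 4 are the ends of a path, so G = P_5. A path has exactly one nontrivial symmetry — reversal — giving Aut(G) of order 2.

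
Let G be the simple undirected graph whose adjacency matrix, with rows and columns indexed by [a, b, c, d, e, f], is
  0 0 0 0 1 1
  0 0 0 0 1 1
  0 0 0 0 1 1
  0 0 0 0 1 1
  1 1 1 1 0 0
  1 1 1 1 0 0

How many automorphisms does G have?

The vertices split by degree into {e, f} (degree 4) and {a, b, c, d} (degree 2); every edge runs between the two parts, so G is the complete bipartite graph K_{2,4}. The parts have unequal sizes, so no automorphism swaps them; each part is permuted independently, giving S_2 × S_4 of order 2!·4! = 48.

48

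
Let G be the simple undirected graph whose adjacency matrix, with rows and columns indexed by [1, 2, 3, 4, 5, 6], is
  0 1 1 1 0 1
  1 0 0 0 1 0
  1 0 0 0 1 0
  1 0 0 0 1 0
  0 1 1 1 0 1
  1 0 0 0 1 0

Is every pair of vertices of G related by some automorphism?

No

Automorphisms preserve degree, but G has vertices of degree 2 and vertices of degree 4; no automorphism maps one to the other, so G is not vertex-transitive.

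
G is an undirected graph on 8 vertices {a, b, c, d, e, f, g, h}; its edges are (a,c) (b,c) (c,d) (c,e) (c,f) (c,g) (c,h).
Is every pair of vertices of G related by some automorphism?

No

Vertex c is the only vertex of degree 7, so every automorphism fixes it; G is not vertex-transitive.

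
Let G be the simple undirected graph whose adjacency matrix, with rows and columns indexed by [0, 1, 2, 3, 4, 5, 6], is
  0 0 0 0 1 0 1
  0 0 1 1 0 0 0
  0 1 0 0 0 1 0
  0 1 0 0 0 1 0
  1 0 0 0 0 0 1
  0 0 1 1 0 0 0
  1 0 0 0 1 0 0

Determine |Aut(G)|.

G has two connected components, {1, 2, 3, 5} and {0, 4, 6}; each is 2-regular, so G = C_4 ⊔ C_3. The components are non-isomorphic (different sizes), so Aut(G) = Aut(C_4) × Aut(C_3) = D_4 × D_3 of order 8·6 = 48.

48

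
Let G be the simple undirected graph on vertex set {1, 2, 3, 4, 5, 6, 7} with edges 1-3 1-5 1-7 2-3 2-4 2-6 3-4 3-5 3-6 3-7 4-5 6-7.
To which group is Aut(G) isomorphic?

Vertex 3 is the unique vertex of degree 6; the remaining 6 vertices each have degree 3 and induce a cycle, so G is the wheel on 7 vertices with hub 3. Every automorphism fixes the hub and acts on the rim 6-cycle, so Aut(G) ≅ Aut(C_6) = D_6 of order 12.

D_6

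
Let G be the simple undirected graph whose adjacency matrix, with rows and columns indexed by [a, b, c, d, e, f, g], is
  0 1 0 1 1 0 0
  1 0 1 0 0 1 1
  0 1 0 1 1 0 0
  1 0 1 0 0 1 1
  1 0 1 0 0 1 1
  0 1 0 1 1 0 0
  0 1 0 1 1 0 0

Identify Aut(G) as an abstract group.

The vertices split by degree into {b, d, e} (degree 4) and {a, c, f, g} (degree 3); every edge runs between the two parts, so G is the complete bipartite graph K_{3,4}. Automorphisms preserve the bipartition setwise (since the parts differ in size) and act as S_3 × S_4 within it; |Aut| = 144.

S_3 × S_4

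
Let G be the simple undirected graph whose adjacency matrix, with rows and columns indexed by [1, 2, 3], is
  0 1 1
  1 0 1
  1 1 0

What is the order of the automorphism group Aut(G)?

Every vertex has degree 2, so G is the complete graph K_3. Every bijection on the vertex set is an automorphism of K_3; hence Aut(K_3) ≅ S_3, order 6.

6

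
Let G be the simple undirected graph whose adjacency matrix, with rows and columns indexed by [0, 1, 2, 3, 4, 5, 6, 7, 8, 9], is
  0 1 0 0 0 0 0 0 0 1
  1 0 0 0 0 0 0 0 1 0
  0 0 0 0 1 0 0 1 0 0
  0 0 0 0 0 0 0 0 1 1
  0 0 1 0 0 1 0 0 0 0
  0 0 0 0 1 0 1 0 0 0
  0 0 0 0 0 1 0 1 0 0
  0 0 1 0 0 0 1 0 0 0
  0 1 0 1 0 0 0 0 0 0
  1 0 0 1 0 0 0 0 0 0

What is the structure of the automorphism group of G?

(D_5 × D_5) ⋊ Z_2

G has two connected components, {2, 4, 5, 6, 7} and {0, 1, 3, 8, 9}; each is 2-regular, so G = C_5 ⊔ C_5. With two isomorphic components, Aut(G) = Aut(C_5) ≀ S_2 = (D_5 × D_5) ⋊ Z_2: permute each cycle by D_5, then optionally swap the two cycles. Order 2·(2·5)² = 200.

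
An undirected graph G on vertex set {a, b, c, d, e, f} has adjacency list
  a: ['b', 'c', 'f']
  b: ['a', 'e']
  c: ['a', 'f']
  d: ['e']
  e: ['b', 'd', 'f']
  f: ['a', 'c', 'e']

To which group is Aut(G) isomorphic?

The degree sequence is [3, 2, 2, 1, 3, 3]. Checking the degree-preserving permutations of the vertex set shows that none except the identity preserves every edge, so Aut(G) is trivial.

the trivial group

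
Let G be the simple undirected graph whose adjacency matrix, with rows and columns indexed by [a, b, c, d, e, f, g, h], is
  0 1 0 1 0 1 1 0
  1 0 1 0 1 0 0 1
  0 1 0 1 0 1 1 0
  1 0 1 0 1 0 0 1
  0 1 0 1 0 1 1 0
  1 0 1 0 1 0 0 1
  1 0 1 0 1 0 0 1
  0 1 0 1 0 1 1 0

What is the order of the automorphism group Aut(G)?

1152

G is 4-regular and bipartite with parts {b, d, f, g} and {a, c, e, h} (each part is independent and every cross-pair is an edge), so G = K_{4,4}. Aut(K_{4,4}) is the wreath product S_4 ≀ Z_2: permute within each part, then optionally swap the parts; |Aut| = 2·(4!)² = 1152.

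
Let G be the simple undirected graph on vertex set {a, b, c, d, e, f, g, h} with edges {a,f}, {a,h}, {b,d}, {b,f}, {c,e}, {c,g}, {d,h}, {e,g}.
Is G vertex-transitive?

G has two connected components, {a, b, d, f, h} and {c, e, g}; each is 2-regular, so G = C_5 ⊔ C_3. The orbit of a under Aut(G) is {a, b, d, f, h}, which does not contain c, so G is not vertex-transitive.

No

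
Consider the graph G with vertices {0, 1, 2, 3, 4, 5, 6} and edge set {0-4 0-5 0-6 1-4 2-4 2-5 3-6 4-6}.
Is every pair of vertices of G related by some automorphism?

Vertex 4 is the only vertex of degree 4, so every automorphism fixes it; G is not vertex-transitive.

No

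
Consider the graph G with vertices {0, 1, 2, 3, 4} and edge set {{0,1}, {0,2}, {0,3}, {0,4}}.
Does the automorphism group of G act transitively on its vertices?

No

Vertex 0 is the only vertex of degree 4, so every automorphism fixes it; G is not vertex-transitive.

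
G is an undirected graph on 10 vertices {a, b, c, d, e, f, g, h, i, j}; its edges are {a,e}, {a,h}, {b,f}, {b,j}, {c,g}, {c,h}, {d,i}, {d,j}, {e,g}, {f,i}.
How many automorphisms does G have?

200

G has two connected components, {b, d, f, i, j} and {a, c, e, g, h}; each is 2-regular, so G = C_5 ⊔ C_5. Aut of a disjoint union of two copies of C_5 is the wreath product D_5 ≀ Z_2, of order 2·10² = 200.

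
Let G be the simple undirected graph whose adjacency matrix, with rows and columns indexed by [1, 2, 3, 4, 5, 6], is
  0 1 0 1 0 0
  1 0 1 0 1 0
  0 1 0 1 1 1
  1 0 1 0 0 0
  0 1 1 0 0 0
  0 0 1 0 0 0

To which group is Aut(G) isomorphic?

Degrees alone do not determine every vertex (e.g. 1 and 4 both have degree 2), but their neighbour-degree multisets differ: N(1) has degrees [2, 3] while N(4) has degrees [2, 4]. Repeating this refinement separates all vertices, so the only automorphism is the identity.

1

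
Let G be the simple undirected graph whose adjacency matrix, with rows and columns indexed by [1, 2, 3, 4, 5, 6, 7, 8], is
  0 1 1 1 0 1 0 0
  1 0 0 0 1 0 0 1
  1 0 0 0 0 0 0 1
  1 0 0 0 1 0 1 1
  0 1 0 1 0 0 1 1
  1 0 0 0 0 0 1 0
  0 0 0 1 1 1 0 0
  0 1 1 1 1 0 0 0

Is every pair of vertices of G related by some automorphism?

Automorphisms preserve degree, but G has vertices of degree 2 and vertices of degree 4; no automorphism maps one to the other, so G is not vertex-transitive.

No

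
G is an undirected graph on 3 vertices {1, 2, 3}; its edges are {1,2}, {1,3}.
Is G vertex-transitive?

Vertex 1 is the only vertex of degree 2, so every automorphism fixes it; G is not vertex-transitive.

No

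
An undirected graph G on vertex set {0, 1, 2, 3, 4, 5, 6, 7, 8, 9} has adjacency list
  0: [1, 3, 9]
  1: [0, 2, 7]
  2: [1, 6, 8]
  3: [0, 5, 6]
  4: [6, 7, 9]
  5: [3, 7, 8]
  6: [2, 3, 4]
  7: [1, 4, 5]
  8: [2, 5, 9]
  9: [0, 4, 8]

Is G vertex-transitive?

G is 3-regular on 10 vertices with no triangles and no 4-cycles (girth 5): this is the Petersen graph. It is a classical fact that the Petersen graph has automorphism group S_5 (order 120), arising from its description as the Kneser graph K(5,2). This group acts transitively on the 10 vertices.

Yes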